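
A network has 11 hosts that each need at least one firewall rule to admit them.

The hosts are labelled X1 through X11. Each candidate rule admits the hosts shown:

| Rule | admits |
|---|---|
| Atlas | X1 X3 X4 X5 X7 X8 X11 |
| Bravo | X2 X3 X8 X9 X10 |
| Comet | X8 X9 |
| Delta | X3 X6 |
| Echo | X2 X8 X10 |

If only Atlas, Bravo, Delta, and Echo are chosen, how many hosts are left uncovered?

0

Union of Atlas, Bravo, Delta, Echo = {X1, X2, X3, X4, X5, X6, X7, X8, X9, X10, X11} — that's every host, so 0 are uncovered.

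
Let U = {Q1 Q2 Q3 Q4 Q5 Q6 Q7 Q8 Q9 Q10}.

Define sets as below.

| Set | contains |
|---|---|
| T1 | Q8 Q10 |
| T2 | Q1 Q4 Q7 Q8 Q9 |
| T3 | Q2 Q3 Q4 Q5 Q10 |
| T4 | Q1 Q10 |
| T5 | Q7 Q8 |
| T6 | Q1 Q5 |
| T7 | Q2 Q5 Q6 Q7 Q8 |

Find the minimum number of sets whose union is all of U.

3

Take {T2, T3, T7}. Their union is {Q1, Q2, Q3, Q4, Q5, Q6, Q7, Q8, Q9, Q10}, which is all 10 items.
Only T3 contains Q3, so T3 is forced; the remaining 5 items need at least 2 more sets (each remaining set adds at most 4) — so at least 3 sets are needed, and 3 is optimal.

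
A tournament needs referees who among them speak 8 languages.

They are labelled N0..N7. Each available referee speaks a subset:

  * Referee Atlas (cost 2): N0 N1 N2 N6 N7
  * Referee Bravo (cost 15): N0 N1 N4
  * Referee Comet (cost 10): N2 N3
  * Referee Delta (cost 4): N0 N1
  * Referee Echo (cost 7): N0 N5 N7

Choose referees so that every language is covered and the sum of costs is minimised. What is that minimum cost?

Atlas, Bravo, Comet, Echo together cover every language (Atlas ∪ Bravo ∪ Comet ∪ Echo = {N0, N1, N2, N3, N4, N5, N6, N7}); total cost 2 + 15 + 10 + 7 = 34.
No covering selection has total cost below 34.

34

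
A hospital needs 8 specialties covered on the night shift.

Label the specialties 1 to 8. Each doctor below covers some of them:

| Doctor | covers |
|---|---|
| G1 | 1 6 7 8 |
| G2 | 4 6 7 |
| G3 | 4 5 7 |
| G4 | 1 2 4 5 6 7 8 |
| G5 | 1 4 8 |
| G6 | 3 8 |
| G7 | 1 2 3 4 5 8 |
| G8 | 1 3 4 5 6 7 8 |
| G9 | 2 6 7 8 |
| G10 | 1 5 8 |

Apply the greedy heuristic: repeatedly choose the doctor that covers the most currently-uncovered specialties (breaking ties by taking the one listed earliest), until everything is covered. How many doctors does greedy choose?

Greedy: pick G4 (covers 7 new) → pick G6 (covers 1 new). Total picks: 2.

2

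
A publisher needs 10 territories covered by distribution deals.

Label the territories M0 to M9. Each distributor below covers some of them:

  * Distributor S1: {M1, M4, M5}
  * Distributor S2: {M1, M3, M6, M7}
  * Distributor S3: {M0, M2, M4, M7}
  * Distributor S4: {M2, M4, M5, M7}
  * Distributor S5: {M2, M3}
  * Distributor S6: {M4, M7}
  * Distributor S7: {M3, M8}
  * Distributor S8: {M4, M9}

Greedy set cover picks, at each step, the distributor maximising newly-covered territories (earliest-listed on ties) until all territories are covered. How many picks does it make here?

Greedy: pick S2 (covers 4 new) → pick S3 (covers 3 new) → pick S1 (covers 1 new) → pick S7 (covers 1 new) → pick S8 (covers 1 new). Total picks: 5.

5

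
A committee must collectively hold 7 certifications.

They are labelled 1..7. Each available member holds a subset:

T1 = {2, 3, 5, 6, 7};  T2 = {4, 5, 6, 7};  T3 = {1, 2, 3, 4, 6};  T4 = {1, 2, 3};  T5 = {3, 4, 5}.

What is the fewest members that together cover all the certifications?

2

Take {T2, T3}. Their union is {1, 2, 3, 4, 5, 6, 7}, which is all 7 certifications.
No single member has all 7 certifications (the largest, T1, has 5), so 2 is optimal.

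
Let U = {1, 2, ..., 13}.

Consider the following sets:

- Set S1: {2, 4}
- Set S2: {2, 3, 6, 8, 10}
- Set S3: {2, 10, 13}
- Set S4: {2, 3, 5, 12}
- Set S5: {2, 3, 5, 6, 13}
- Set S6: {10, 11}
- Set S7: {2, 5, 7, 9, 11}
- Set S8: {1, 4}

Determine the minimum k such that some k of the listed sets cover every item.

Take {S2, S4, S5, S7, S8}. Their union is {1, 2, 3, 4, 5, 6, 7, 8, 9, 10, 11, 12, 13}, which is all 13 items.
No 4 of the 8 sets cover everything (all 70 combinations miss at least one item), so 5 is optimal.

5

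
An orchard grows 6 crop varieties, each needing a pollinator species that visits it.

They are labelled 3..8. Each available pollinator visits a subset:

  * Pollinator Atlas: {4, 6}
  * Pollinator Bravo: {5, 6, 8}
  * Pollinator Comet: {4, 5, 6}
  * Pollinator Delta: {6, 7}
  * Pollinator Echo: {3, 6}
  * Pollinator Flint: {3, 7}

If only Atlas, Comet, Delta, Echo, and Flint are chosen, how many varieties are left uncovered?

1

Union of Atlas, Comet, Delta, Echo, Flint = {3, 4, 5, 6, 7}.
Not covered: 8 — 1 variety.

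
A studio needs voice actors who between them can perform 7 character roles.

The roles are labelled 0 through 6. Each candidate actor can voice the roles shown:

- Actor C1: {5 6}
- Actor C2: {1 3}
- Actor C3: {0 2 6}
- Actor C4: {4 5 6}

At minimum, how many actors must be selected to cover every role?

Take {C2, C3, C4}. Their union is {0, 1, 2, 3, 4, 5, 6}, which is all 7 roles.
Each actor has at most 3 roles, and 2·3 = 6 < 7 — so at least 3 actors are needed, and 3 is optimal.

3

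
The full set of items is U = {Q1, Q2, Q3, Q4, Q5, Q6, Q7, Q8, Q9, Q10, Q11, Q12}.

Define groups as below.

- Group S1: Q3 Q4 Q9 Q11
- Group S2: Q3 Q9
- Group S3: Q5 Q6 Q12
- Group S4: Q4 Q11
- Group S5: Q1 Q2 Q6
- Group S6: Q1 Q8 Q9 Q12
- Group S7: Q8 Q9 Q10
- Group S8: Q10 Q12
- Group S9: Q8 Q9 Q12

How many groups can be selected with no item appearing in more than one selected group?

4

S2, S4, S5, S8 are pairwise disjoint (S2={Q3,Q9}; S4={Q4,Q11}; S5={Q1,Q2,Q6}; S8={Q10,Q12}).
Every remaining group overlaps one of these, and no 5 of the listed groups are pairwise disjoint, so 4 is the maximum.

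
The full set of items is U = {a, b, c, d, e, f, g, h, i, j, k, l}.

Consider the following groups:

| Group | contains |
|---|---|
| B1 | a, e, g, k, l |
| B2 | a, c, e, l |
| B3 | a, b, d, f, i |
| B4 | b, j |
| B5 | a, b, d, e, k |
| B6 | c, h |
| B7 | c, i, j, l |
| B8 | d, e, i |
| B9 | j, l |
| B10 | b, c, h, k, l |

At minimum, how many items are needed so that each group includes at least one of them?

T = {c, d, g, j} meets every group (each contains at least one member of T), and |T| = 4.
No choice of 3 items meets every group, so 4 is the minimum.

4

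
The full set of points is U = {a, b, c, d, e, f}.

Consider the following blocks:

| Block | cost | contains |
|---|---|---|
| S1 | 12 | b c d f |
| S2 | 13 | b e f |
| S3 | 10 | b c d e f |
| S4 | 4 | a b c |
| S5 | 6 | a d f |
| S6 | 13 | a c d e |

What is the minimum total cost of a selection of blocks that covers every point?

14

S3, S4 together cover every point (S3 ∪ S4 = {a, b, c, d, e, f}); total cost 10 + 4 = 14.
The greedy pick S4, S5, S3 costs 20; no covering selection beats 14.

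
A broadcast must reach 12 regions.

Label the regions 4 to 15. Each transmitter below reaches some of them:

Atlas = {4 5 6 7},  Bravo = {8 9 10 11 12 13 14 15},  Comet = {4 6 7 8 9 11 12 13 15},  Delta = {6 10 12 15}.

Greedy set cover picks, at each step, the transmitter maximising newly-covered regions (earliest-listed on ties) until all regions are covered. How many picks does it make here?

3

Greedy: pick Comet (covers 9 new) → pick Bravo (covers 2 new) → pick Atlas (covers 1 new). Total picks: 3.
(The true minimum cover uses only 2 transmitters, so greedy is not optimal here.)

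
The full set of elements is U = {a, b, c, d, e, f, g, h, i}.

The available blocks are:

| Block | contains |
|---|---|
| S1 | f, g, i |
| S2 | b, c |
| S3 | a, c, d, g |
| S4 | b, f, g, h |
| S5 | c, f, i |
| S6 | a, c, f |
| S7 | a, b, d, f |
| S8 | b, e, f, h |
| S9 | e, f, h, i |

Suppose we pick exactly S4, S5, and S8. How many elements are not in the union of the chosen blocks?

2

Union of S4, S5, S8 = {b, c, e, f, g, h, i}.
Not covered: a, d — 2 elements.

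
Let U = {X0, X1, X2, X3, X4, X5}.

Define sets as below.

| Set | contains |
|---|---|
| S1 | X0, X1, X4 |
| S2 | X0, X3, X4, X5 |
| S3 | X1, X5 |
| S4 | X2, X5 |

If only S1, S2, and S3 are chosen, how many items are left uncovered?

Union of S1, S2, S3 = {X0, X1, X3, X4, X5}.
Not covered: X2 — 1 item.

1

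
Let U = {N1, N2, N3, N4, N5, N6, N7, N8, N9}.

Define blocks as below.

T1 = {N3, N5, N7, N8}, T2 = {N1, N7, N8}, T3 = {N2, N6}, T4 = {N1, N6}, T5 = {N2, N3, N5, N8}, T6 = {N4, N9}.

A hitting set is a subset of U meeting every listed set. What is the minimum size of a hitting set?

Take H = {N4, N6, N8}. Each listed block contains at least one of these, so H is a hitting set of size 3.
The blocks T1, T3, T6 are pairwise disjoint, so any hitting set needs a separate point for each — at least 3. Hence 3 is optimal.

3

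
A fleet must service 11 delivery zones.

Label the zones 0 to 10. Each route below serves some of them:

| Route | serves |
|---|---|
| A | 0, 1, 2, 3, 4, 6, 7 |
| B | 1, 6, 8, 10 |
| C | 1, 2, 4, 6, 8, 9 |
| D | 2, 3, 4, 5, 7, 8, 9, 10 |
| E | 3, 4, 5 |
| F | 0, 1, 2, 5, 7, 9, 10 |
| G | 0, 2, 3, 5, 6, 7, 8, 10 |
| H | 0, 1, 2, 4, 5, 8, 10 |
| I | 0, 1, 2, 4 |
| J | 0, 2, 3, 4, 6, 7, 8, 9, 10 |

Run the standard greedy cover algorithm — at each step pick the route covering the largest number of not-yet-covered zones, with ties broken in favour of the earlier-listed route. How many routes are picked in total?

Greedy: pick J (covers 9 new) → pick F (covers 2 new). Total picks: 2.

2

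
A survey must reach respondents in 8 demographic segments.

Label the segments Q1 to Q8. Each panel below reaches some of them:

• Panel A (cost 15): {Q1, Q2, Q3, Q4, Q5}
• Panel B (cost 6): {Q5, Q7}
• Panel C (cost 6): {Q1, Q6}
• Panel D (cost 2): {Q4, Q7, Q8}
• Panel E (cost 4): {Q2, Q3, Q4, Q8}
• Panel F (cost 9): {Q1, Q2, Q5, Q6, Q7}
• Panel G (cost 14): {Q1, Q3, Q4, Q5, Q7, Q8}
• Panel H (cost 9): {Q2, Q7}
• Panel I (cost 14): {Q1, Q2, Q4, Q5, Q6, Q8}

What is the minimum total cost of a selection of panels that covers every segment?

E, F together cover every segment (E ∪ F = {Q1, Q2, Q3, Q4, Q5, Q6, Q7, Q8}); total cost 4 + 9 = 13.
The greedy pick D, E, C, B costs 18; no covering selection beats 13.

13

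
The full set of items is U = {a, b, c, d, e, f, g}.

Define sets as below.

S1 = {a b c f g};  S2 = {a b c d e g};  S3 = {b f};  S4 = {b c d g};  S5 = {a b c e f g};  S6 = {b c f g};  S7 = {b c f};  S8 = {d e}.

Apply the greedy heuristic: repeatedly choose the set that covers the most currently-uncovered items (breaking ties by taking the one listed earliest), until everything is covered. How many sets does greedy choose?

2

Greedy: pick S2 (covers 6 new) → pick S1 (covers 1 new). Total picks: 2.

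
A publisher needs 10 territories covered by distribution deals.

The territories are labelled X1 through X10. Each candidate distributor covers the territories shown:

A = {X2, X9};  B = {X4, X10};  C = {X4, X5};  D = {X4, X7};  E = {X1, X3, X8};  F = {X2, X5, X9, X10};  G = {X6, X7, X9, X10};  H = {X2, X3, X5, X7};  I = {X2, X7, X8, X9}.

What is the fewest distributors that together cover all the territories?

4

C and E and G and I together: C ∪ E ∪ G ∪ I = {X1, X2, X3, X4, X5, X6, X7, X8, X9, X10} — every territory is covered.
No 3 of the 9 distributors cover everything (all 84 combinations miss at least one territory), so 4 is optimal.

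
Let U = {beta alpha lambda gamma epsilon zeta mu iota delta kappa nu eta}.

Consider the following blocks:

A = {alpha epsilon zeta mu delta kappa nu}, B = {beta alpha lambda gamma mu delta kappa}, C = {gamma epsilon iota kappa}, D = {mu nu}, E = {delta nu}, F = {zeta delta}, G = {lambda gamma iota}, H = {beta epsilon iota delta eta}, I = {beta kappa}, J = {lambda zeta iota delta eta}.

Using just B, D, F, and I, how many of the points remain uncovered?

Union of B, D, F, I = {beta, alpha, lambda, gamma, zeta, mu, delta, kappa, nu}.
Not covered: epsilon, iota, eta — 3 points.

3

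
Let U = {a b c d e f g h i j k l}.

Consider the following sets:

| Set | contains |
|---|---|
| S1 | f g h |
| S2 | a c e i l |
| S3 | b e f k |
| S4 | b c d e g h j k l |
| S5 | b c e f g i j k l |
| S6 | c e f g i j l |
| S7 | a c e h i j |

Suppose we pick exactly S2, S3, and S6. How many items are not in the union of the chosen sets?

2

Union of S2, S3, S6 = {a, b, c, e, f, g, i, j, k, l}.
Not covered: d, h — 2 items.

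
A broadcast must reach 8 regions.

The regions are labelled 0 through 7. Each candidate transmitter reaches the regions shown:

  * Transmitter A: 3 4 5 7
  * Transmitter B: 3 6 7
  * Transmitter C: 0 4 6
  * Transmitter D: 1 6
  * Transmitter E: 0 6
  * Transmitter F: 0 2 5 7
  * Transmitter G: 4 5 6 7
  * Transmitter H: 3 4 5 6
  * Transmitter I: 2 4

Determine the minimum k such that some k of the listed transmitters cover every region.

A and D and F together: A ∪ D ∪ F = {0, 1, 2, 3, 4, 5, 6, 7} — every region is covered.
Only D contains 1, so D is forced; the remaining 6 regions need at least 2 more transmitters (each remaining transmitter adds at most 4) — so at least 3 transmitters are needed, and 3 is optimal.

3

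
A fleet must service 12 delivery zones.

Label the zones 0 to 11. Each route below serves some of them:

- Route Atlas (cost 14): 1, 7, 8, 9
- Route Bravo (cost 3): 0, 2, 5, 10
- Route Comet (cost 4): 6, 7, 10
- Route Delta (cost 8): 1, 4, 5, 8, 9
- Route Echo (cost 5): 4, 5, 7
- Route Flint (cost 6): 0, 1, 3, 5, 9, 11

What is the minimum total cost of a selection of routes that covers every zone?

Bravo, Comet, Delta, Flint together cover every zone (Bravo ∪ Comet ∪ Delta ∪ Flint = {0, 1, 2, 3, 4, 5, 6, 7, 8, 9, 10, 11}); total cost 3 + 4 + 8 + 6 = 21.
No covering selection has total cost below 21.

21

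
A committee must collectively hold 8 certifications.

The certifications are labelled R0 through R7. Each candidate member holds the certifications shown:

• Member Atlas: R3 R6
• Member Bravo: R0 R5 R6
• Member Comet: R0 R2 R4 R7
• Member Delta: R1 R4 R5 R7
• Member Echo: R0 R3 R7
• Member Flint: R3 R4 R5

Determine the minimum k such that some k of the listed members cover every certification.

Take {Atlas, Comet, Delta}. Their union is {R0, R1, R2, R3, R4, R5, R6, R7}, which is all 8 certifications.
Only Delta contains R1, so Delta is forced; the remaining 4 certifications need at least 2 more members (each remaining member adds at most 2) — so at least 3 members are needed, and 3 is optimal.

3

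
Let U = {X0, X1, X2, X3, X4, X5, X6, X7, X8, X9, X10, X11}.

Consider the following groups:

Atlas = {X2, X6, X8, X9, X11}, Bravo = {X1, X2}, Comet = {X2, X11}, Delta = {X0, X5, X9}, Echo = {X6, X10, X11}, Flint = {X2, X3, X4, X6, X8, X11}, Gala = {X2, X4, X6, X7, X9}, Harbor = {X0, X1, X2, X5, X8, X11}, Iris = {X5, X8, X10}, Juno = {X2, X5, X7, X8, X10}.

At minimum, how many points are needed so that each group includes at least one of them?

Take H = {X0, X2, X10}. Each listed group contains at least one of these, so H is a hitting set of size 3.
The groups Bravo, Delta, Echo are pairwise disjoint, so any hitting set needs a separate point for each — at least 3. Hence 3 is optimal.

3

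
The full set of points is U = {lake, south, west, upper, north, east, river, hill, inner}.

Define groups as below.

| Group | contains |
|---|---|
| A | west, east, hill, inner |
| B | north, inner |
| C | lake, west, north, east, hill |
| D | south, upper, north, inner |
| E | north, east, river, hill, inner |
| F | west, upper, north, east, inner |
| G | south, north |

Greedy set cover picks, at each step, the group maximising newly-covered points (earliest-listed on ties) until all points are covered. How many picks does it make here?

Greedy: pick C (covers 5 new) → pick D (covers 3 new) → pick E (covers 1 new). Total picks: 3.

3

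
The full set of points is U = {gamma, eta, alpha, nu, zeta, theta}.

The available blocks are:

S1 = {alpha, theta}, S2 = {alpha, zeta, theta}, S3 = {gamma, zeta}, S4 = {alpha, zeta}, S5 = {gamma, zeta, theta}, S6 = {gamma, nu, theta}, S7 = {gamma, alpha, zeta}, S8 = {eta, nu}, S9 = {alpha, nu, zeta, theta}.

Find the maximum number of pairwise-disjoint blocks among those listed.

3

S1, S3, S8 are pairwise disjoint (S1={alpha,theta}; S3={gamma,zeta}; S8={eta,nu}).
Every remaining block overlaps one of these, and no 4 of the listed blocks are pairwise disjoint, so 3 is the maximum.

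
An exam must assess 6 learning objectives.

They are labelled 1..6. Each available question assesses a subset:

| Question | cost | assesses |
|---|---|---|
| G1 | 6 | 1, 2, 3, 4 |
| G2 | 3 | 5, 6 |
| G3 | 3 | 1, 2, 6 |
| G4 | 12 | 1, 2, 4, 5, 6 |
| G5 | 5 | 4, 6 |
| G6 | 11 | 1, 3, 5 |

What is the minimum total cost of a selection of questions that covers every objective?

G1, G2 together cover every objective (G1 ∪ G2 = {1, 2, 3, 4, 5, 6}); total cost 6 + 3 = 9.
The greedy pick G3, G1, G2 costs 12; no covering selection beats 9.

9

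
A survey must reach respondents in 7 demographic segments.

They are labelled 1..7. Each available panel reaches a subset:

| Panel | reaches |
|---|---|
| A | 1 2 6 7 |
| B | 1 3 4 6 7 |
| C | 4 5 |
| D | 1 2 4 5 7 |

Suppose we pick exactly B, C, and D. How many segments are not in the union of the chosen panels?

Union of B, C, D = {1, 2, 3, 4, 5, 6, 7} — that's every segment, so 0 are uncovered.

0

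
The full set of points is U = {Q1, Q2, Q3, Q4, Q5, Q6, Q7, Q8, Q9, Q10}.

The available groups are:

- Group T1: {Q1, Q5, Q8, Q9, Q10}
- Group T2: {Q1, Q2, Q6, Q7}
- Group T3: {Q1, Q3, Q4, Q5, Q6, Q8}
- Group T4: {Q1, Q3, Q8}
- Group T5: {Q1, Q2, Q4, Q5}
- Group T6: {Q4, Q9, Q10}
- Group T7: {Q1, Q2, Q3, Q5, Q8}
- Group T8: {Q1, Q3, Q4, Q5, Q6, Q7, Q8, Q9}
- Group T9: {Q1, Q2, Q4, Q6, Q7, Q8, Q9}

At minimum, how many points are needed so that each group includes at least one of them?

2

The 2 points {Q1, Q4} hit every group.
The groups T2, T6 are pairwise disjoint, so any hitting set needs a separate point for each — at least 2. Hence 2 is optimal.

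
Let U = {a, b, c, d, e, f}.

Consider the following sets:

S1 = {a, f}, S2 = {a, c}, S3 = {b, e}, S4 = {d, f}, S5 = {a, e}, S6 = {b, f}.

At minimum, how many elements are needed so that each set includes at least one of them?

3

The 3 elements {a, b, d} hit every set.
The sets S2, S3, S4 are pairwise disjoint, so any hitting set needs a separate element for each — at least 3. Hence 3 is optimal.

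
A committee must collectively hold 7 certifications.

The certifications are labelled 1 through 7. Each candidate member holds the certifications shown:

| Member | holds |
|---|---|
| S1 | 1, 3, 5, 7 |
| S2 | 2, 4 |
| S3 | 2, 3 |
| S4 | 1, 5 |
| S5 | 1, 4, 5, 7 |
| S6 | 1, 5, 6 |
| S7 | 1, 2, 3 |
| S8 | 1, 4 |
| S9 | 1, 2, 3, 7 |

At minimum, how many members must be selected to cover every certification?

Take {S3, S5, S6}. Their union is {1, 2, 3, 4, 5, 6, 7}, which is all 7 certifications.
Only S6 contains 6, so S6 is forced; the remaining 4 certifications need at least 2 more members (each remaining member adds at most 3) — so at least 3 members are needed, and 3 is optimal.

3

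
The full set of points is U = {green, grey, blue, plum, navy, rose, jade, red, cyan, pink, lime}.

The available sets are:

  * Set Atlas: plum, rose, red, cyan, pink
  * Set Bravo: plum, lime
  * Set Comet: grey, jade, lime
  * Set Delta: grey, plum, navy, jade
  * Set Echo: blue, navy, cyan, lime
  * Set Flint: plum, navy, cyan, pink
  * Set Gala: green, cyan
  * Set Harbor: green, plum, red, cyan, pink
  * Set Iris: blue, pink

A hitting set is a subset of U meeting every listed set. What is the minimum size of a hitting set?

4

H = {green, grey, blue, plum} meets every set (each contains at least one member of H), and |H| = 4.
No choice of 3 points meets every set, so 4 is the minimum.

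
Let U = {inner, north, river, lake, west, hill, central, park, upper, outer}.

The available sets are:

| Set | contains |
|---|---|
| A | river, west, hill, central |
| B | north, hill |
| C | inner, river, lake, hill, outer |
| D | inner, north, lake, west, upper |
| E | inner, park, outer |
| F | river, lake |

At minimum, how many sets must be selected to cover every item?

3

Take {A, D, E}. Their union is {inner, north, river, lake, west, hill, central, park, upper, outer}, which is all 10 items.
Only A contains central, so A is forced; the remaining 6 items need at least 2 more sets (each remaining set adds at most 4) — so at least 3 sets are needed, and 3 is optimal.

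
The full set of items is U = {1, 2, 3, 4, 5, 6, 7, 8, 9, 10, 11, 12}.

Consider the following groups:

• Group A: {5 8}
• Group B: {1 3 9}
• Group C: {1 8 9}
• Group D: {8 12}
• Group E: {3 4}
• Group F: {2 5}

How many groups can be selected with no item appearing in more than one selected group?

3

D, E, F are pairwise disjoint (D={8,12}; E={3,4}; F={2,5}).
Every remaining group overlaps one of these, and no 4 of the listed groups are pairwise disjoint, so 3 is the maximum.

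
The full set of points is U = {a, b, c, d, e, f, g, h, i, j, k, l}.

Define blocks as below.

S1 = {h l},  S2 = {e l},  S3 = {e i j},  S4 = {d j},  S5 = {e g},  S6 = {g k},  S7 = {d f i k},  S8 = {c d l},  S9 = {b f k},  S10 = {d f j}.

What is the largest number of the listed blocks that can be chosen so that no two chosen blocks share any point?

4

S1, S4, S5, S9 are pairwise disjoint (S1={h,l}; S4={d,j}; S5={e,g}; S9={b,f,k}).
Every remaining block overlaps one of these, and no 5 of the listed blocks are pairwise disjoint, so 4 is the maximum.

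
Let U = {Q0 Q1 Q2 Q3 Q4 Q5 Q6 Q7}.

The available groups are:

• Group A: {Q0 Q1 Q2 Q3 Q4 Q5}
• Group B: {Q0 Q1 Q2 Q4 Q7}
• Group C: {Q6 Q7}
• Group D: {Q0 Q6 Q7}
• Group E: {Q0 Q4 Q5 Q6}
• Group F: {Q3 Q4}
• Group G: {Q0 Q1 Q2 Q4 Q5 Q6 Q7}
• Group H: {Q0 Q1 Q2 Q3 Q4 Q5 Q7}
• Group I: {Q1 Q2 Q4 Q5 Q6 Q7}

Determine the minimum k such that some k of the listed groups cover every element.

2

A and D together: A ∪ D = {Q0, Q1, Q2, Q3, Q4, Q5, Q6, Q7} — every element is covered.
No single group has all 8 elements (the largest, G, has 7), so 2 is optimal.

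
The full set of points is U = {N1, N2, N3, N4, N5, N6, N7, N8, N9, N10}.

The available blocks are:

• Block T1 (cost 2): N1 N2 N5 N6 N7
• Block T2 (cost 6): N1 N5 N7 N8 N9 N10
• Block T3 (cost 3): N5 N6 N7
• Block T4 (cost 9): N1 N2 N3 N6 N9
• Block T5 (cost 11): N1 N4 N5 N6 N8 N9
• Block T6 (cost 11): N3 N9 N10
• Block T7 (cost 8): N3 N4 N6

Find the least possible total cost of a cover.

16

T1, T2, T7 together cover every point (T1 ∪ T2 ∪ T7 = {N1, N2, N3, N4, N5, N6, N7, N8, N9, N10}); total cost 2 + 6 + 8 = 16.
No covering selection has total cost below 16.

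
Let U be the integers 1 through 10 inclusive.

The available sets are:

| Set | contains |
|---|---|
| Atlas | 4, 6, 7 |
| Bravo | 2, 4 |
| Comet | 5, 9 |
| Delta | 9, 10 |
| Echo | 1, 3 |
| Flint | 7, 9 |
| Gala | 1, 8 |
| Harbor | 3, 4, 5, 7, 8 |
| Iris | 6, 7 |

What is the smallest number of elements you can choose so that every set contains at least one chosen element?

4

The 4 elements {1, 4, 6, 9} hit every set.
The sets Bravo, Comet, Gala, Iris are pairwise disjoint, so any hitting set needs a separate element for each — at least 4. Hence 4 is optimal.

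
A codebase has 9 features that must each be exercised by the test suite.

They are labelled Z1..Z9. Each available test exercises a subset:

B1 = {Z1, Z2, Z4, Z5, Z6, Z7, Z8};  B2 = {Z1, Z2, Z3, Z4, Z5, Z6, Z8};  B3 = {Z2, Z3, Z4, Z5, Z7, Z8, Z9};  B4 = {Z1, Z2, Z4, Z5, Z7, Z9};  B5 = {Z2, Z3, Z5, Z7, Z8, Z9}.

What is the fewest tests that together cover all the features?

Take {B2, B5}. Their union is {Z1, Z2, Z3, Z4, Z5, Z6, Z7, Z8, Z9}, which is all 9 features.
No single test has all 9 features (the largest, B1, has 7), so 2 is optimal.

2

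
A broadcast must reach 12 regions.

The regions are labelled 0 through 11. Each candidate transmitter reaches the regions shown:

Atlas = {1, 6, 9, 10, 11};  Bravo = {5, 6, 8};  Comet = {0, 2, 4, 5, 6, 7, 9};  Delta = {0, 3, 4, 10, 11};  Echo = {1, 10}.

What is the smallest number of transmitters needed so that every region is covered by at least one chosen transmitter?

4

Bravo and Comet and Delta and Echo together: Bravo ∪ Comet ∪ Delta ∪ Echo = {0, 1, 2, 3, 4, 5, 6, 7, 8, 9, 10, 11} — every region is covered.
No 3 of the 5 transmitters cover everything (all 10 combinations miss at least one region), so 4 is optimal.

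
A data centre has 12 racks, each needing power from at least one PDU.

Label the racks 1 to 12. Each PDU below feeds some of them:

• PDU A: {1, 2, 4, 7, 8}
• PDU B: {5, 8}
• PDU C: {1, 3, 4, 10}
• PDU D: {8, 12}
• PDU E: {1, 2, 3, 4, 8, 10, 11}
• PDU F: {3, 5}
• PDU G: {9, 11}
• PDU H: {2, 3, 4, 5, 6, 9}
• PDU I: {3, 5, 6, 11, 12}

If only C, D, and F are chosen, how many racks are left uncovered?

5

Union of C, D, F = {1, 3, 4, 5, 8, 10, 12}.
Not covered: 2, 6, 7, 9, 11 — 5 racks.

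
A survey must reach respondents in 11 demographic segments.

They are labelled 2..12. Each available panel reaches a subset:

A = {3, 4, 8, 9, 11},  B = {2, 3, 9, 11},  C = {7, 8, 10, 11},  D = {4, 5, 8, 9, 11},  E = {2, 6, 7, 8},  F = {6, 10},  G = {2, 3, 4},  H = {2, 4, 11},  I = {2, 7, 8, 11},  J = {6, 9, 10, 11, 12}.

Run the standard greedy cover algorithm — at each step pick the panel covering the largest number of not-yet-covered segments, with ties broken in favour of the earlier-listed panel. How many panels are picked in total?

Greedy: pick A (covers 5 new) → pick E (covers 3 new) → pick J (covers 2 new) → pick D (covers 1 new). Total picks: 4.

4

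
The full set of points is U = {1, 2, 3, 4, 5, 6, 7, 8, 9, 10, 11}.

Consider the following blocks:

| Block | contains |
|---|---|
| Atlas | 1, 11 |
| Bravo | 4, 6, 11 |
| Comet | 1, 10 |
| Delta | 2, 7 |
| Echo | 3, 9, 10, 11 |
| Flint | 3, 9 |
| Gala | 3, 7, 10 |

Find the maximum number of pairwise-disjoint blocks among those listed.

4

Bravo, Comet, Delta, Flint are pairwise disjoint (Bravo={4,6,11}; Comet={1,10}; Delta={2,7}; Flint={3,9}).
Every remaining block overlaps one of these, and no 5 of the listed blocks are pairwise disjoint, so 4 is the maximum.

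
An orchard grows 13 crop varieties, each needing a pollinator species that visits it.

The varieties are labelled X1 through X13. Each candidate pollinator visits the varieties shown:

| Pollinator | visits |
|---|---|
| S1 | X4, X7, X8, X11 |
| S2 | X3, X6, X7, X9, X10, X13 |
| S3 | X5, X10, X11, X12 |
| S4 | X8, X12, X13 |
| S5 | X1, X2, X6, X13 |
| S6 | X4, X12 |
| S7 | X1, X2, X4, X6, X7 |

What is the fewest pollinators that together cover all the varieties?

4

Take {S1, S2, S3, S5}. Their union is {X1, X2, X3, X4, X5, X6, X7, X8, X9, X10, X11, X12, X13}, which is all 13 varieties.
Only S2 contains X3, so S2 is forced; the remaining 7 varieties need at least 3 more pollinators (each remaining pollinator adds at most 3) — so at least 4 pollinators are needed, and 4 is optimal.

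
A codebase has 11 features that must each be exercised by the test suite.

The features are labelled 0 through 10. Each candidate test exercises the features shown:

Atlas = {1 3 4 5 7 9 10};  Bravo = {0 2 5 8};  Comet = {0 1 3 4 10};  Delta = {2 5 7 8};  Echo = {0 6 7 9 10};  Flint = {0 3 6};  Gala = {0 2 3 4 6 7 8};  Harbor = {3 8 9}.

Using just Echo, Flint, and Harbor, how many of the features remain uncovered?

4

Union of Echo, Flint, Harbor = {0, 3, 6, 7, 8, 9, 10}.
Not covered: 1, 2, 4, 5 — 4 features.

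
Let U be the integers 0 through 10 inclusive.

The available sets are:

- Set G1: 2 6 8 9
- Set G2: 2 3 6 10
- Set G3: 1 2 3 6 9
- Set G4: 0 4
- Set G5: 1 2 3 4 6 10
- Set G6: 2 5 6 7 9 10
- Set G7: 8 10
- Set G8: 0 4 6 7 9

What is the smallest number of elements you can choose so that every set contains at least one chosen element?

The 3 elements {0, 2, 8} hit every set.
The sets G3, G4, G7 are pairwise disjoint, so any hitting set needs a separate element for each — at least 3. Hence 3 is optimal.

3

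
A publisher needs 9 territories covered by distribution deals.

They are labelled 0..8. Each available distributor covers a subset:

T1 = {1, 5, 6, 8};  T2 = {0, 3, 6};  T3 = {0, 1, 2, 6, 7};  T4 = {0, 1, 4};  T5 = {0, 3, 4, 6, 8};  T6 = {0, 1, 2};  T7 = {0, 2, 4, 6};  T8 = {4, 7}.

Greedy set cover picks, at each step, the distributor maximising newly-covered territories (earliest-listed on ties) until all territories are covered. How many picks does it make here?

Greedy: pick T3 (covers 5 new) → pick T5 (covers 3 new) → pick T1 (covers 1 new). Total picks: 3.

3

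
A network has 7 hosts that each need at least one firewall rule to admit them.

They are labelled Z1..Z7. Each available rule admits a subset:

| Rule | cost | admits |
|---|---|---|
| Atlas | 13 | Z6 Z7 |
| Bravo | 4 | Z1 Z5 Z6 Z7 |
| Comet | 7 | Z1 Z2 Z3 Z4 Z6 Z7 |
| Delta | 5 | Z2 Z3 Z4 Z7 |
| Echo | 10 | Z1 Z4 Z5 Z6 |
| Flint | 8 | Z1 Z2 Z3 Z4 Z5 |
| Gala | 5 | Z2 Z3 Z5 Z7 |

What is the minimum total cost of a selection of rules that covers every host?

9

Bravo, Delta together cover every host (Bravo ∪ Delta = {Z1, Z2, Z3, Z4, Z5, Z6, Z7}); total cost 4 + 5 = 9.
No covering selection has total cost below 9.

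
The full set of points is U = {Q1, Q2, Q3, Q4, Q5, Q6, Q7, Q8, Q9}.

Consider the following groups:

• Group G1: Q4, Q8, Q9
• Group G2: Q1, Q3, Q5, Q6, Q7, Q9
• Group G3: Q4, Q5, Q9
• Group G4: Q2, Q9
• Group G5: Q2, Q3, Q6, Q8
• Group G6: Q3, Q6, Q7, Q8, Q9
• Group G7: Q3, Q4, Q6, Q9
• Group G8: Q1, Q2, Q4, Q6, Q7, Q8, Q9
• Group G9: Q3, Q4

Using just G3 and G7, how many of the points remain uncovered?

Union of G3, G7 = {Q3, Q4, Q5, Q6, Q9}.
Not covered: Q1, Q2, Q7, Q8 — 4 points.

4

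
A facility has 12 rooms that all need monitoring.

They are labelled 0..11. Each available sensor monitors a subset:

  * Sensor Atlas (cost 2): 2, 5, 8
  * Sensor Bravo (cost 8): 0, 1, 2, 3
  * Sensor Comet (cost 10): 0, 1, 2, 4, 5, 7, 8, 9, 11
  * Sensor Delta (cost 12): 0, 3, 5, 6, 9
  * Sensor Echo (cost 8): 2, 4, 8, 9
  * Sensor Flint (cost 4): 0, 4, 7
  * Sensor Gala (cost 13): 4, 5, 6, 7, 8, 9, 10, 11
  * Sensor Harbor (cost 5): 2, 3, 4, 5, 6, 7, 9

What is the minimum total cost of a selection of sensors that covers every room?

21

Bravo, Gala together cover every room (Bravo ∪ Gala = {0, 1, 2, 3, 4, 5, 6, 7, 8, 9, 10, 11}); total cost 8 + 13 = 21.
The greedy pick Atlas, Harbor, Comet, Gala costs 30; no covering selection beats 21.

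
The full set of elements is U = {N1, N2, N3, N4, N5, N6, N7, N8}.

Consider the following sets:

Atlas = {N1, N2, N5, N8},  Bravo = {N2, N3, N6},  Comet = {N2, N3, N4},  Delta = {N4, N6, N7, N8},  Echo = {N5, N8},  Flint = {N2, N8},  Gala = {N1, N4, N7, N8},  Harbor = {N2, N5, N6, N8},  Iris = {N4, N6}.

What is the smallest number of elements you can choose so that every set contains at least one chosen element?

H = {N3, N6, N8} meets every set (each contains at least one member of H), and |H| = 3.
No choice of 2 elements meets every set, so 3 is the minimum.

3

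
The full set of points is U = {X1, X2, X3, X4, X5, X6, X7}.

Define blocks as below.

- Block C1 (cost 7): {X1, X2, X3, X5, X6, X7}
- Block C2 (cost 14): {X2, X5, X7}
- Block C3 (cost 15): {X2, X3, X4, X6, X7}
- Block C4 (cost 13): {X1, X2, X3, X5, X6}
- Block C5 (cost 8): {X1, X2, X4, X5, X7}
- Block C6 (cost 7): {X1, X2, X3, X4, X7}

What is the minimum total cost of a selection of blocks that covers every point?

14

C1, C6 together cover every point (C1 ∪ C6 = {X1, X2, X3, X4, X5, X6, X7}); total cost 7 + 7 = 14.
No covering selection has total cost below 14.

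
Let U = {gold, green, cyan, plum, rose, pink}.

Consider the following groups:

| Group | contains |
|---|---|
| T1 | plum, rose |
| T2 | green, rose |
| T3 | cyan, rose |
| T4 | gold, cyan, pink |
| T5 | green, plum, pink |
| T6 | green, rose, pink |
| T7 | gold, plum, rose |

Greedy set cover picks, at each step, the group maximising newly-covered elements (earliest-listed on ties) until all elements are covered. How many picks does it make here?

Greedy: pick T4 (covers 3 new) → pick T1 (covers 2 new) → pick T2 (covers 1 new). Total picks: 3.

3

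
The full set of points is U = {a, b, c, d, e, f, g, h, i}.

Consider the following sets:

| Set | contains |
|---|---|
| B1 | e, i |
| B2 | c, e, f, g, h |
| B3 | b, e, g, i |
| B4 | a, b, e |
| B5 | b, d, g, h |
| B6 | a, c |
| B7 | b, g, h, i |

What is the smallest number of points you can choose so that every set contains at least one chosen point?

Take T = {a, e, h}. Each listed set contains at least one of these, so T is a hitting set of size 3.
The sets B1, B5, B6 are pairwise disjoint, so any hitting set needs a separate point for each — at least 3. Hence 3 is optimal.

3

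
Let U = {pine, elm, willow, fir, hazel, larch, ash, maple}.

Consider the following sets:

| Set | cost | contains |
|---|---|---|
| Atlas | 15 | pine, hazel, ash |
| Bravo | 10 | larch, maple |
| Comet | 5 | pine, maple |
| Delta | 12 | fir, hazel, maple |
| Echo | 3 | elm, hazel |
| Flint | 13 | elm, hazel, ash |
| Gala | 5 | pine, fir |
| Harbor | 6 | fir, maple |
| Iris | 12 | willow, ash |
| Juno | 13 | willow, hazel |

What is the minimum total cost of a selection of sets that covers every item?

30

Bravo, Echo, Gala, Iris together cover every item (Bravo ∪ Echo ∪ Gala ∪ Iris = {pine, elm, willow, fir, hazel, larch, ash, maple}); total cost 10 + 3 + 5 + 12 = 30.
The greedy pick Echo, Comet, Gala, Iris, Bravo costs 35; no covering selection beats 30.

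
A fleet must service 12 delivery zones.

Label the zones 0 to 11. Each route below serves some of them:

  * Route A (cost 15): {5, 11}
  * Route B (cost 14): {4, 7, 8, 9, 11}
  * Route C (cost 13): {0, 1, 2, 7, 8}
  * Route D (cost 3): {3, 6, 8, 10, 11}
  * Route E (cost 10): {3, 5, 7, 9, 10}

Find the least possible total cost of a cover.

B, C, D, E together cover every zone (B ∪ C ∪ D ∪ E = {0, 1, 2, 3, 4, 5, 6, 7, 8, 9, 10, 11}); total cost 14 + 13 + 3 + 10 = 40.
No covering selection has total cost below 40.

40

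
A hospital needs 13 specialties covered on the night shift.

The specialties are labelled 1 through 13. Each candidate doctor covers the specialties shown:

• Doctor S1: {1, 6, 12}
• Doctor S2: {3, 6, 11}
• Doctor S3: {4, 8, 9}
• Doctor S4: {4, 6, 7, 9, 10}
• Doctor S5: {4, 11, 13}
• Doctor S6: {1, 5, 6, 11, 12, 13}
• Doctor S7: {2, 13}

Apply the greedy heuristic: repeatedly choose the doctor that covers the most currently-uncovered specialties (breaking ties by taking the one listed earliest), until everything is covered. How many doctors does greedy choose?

Greedy: pick S6 (covers 6 new) → pick S4 (covers 4 new) → pick S2 (covers 1 new) → pick S3 (covers 1 new) → pick S7 (covers 1 new). Total picks: 5.

5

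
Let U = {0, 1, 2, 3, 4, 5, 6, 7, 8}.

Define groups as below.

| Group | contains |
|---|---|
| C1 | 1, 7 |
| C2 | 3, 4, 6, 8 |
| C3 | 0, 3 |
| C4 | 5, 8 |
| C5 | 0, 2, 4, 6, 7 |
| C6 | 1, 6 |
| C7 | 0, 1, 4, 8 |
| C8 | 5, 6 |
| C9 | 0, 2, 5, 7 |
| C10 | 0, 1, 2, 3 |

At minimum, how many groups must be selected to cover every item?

C2, C7, and C9 cover everything between them: the union {0, 1, 2, 3, 4, 5, 6, 7, 8} is all of U.
No 2 of the 10 groups cover everything (all 45 combinations miss at least one item), so 3 is optimal.

3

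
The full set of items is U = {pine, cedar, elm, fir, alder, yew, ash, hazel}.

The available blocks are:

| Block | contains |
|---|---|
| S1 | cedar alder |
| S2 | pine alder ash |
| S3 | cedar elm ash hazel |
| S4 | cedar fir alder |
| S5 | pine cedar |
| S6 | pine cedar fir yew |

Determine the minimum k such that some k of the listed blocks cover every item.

S2, S3, and S6 cover everything between them: the union {pine, cedar, elm, fir, alder, yew, ash, hazel} is all of U.
Only S3 contains elm, so S3 is forced; the remaining 4 items need at least 2 more blocks (each remaining block adds at most 3) — so at least 3 blocks are needed, and 3 is optimal.

3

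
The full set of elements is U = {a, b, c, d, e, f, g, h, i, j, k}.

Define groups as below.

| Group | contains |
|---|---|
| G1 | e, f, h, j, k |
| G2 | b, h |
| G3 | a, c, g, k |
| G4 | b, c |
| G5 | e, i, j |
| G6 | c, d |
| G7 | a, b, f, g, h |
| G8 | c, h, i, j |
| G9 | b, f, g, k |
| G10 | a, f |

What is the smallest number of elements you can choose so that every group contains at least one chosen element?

4

T = {b, c, e, f} meets every group (each contains at least one member of T), and |T| = 4.
The groups G2, G5, G6, G10 are pairwise disjoint, so any hitting set needs a separate element for each — at least 4. Hence 4 is optimal.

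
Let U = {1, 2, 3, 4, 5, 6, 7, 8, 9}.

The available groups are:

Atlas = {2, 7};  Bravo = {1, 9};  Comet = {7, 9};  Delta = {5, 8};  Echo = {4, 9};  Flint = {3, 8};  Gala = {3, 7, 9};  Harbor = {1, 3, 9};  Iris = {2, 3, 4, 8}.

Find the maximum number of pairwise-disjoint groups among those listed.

3

Atlas, Delta, Echo are pairwise disjoint (Atlas={2,7}; Delta={5,8}; Echo={4,9}).
Every remaining group overlaps one of these, and no 4 of the listed groups are pairwise disjoint, so 3 is the maximum.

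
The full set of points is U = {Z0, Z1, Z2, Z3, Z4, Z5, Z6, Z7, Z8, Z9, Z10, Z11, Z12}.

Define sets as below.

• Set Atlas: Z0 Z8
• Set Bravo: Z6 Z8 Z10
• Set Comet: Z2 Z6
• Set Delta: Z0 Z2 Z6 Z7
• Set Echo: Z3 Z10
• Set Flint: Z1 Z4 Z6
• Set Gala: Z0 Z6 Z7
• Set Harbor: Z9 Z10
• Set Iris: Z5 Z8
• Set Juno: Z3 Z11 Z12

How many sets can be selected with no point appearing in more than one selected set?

Comet, Harbor, Iris, Juno are pairwise disjoint (Comet={Z2,Z6}; Harbor={Z9,Z10}; Iris={Z5,Z8}; Juno={Z3,Z11,Z12}).
Every remaining set overlaps one of these, and no 5 of the listed sets are pairwise disjoint, so 4 is the maximum.

4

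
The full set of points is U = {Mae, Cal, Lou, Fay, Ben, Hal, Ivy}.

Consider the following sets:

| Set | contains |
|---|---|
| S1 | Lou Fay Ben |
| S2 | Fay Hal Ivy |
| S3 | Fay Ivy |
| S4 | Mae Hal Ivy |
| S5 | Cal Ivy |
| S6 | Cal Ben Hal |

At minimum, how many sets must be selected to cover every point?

S1 and S4 and S5 together: S1 ∪ S4 ∪ S5 = {Mae, Cal, Lou, Fay, Ben, Hal, Ivy} — every point is covered.
Each set has at most 3 points, and 2·3 = 6 < 7 — so at least 3 sets are needed, and 3 is optimal.

3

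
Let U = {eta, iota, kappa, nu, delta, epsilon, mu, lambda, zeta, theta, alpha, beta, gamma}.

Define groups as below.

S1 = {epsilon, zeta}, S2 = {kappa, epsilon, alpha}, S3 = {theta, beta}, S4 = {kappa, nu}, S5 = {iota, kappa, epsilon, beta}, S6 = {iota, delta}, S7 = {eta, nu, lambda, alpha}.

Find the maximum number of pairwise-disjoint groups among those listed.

4

S1, S3, S6, S7 are pairwise disjoint (S1={epsilon,zeta}; S3={theta,beta}; S6={iota,delta}; S7={eta,nu,lambda,alpha}).
Every remaining group overlaps one of these, and no 5 of the listed groups are pairwise disjoint, so 4 is the maximum.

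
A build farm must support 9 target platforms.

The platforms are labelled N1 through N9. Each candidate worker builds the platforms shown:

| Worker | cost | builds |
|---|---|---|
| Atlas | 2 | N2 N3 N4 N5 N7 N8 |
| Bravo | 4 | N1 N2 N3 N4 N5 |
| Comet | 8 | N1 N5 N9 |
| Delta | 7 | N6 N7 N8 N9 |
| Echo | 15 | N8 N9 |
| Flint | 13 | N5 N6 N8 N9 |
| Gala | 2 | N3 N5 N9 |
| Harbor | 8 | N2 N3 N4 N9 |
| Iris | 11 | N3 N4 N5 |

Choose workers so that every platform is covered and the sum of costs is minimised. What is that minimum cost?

11

Bravo, Delta together cover every platform (Bravo ∪ Delta = {N1, N2, N3, N4, N5, N6, N7, N8, N9}); total cost 4 + 7 = 11.
The greedy pick Atlas, Gala, Bravo, Delta costs 15; no covering selection beats 11.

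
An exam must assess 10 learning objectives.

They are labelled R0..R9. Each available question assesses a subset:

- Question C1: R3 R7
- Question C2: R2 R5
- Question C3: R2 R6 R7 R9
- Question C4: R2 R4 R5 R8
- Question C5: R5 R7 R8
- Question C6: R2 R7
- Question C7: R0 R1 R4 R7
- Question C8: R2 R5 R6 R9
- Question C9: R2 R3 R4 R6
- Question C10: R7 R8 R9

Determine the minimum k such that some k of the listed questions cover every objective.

4

C1 and C5 and C7 and C8 together: C1 ∪ C5 ∪ C7 ∪ C8 = {R0, R1, R2, R3, R4, R5, R6, R7, R8, R9} — every objective is covered.
No 3 of the 10 questions cover everything (all 120 combinations miss at least one objective), so 4 is optimal.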